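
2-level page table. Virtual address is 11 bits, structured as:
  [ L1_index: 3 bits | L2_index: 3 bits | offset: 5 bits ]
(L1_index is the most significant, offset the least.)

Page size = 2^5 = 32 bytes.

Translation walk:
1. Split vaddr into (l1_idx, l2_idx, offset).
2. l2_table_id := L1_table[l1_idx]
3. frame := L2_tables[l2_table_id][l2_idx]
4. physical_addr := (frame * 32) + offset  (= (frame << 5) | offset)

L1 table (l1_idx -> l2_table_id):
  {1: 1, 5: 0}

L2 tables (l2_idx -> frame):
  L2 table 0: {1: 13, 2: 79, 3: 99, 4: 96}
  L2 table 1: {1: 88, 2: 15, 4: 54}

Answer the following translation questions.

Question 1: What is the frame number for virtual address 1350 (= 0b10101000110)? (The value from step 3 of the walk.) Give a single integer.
vaddr = 1350: l1_idx=5, l2_idx=2
L1[5] = 0; L2[0][2] = 79

Answer: 79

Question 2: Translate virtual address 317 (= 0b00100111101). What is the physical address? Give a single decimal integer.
vaddr = 317 = 0b00100111101
Split: l1_idx=1, l2_idx=1, offset=29
L1[1] = 1
L2[1][1] = 88
paddr = 88 * 32 + 29 = 2845

Answer: 2845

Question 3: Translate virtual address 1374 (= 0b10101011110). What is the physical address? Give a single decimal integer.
Answer: 2558

Derivation:
vaddr = 1374 = 0b10101011110
Split: l1_idx=5, l2_idx=2, offset=30
L1[5] = 0
L2[0][2] = 79
paddr = 79 * 32 + 30 = 2558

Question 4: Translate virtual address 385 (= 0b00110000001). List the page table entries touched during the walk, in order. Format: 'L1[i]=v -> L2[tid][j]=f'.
Answer: L1[1]=1 -> L2[1][4]=54

Derivation:
vaddr = 385 = 0b00110000001
Split: l1_idx=1, l2_idx=4, offset=1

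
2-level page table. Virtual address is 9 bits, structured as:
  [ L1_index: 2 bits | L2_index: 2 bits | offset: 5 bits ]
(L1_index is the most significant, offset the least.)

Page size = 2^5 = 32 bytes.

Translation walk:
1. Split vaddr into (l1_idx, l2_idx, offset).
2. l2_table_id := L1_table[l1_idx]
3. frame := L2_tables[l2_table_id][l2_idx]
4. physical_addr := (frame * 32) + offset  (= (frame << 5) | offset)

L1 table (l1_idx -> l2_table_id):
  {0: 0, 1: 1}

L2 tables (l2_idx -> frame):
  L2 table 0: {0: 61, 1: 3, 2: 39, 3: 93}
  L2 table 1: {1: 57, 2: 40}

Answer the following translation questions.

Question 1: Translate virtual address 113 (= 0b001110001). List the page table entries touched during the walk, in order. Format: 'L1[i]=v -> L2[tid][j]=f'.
Answer: L1[0]=0 -> L2[0][3]=93

Derivation:
vaddr = 113 = 0b001110001
Split: l1_idx=0, l2_idx=3, offset=17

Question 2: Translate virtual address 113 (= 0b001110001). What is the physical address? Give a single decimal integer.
Answer: 2993

Derivation:
vaddr = 113 = 0b001110001
Split: l1_idx=0, l2_idx=3, offset=17
L1[0] = 0
L2[0][3] = 93
paddr = 93 * 32 + 17 = 2993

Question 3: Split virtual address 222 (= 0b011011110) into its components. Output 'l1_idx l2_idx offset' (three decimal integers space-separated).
Answer: 1 2 30

Derivation:
vaddr = 222 = 0b011011110
  top 2 bits -> l1_idx = 1
  next 2 bits -> l2_idx = 2
  bottom 5 bits -> offset = 30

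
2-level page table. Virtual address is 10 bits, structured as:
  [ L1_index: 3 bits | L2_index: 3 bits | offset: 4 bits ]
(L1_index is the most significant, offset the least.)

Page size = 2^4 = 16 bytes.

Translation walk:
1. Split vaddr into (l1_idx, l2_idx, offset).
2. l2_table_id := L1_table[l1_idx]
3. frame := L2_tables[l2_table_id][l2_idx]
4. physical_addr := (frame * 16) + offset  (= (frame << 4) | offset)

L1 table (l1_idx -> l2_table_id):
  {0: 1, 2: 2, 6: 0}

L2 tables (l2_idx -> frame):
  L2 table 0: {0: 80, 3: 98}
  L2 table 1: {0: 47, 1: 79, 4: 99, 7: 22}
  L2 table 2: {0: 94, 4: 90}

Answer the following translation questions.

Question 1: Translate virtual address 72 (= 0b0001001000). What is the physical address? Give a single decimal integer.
vaddr = 72 = 0b0001001000
Split: l1_idx=0, l2_idx=4, offset=8
L1[0] = 1
L2[1][4] = 99
paddr = 99 * 16 + 8 = 1592

Answer: 1592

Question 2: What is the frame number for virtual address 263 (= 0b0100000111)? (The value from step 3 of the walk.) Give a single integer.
Answer: 94

Derivation:
vaddr = 263: l1_idx=2, l2_idx=0
L1[2] = 2; L2[2][0] = 94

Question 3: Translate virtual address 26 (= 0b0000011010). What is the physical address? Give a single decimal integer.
vaddr = 26 = 0b0000011010
Split: l1_idx=0, l2_idx=1, offset=10
L1[0] = 1
L2[1][1] = 79
paddr = 79 * 16 + 10 = 1274

Answer: 1274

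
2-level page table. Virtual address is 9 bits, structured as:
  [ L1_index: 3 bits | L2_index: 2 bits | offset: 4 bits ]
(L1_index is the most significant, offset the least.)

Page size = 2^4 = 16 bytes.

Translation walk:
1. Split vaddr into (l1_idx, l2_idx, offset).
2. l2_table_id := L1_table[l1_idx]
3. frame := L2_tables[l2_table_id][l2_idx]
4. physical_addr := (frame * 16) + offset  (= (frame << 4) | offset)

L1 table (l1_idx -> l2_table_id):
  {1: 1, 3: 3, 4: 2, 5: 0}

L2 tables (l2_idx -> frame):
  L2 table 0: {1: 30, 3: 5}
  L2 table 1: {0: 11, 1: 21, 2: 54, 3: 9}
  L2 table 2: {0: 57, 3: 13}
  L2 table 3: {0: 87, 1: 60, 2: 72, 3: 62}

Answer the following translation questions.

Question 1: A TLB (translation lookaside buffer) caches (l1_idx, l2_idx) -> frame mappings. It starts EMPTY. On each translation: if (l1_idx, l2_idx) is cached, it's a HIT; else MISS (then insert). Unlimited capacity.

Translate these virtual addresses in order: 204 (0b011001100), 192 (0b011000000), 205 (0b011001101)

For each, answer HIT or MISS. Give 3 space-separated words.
vaddr=204: (3,0) not in TLB -> MISS, insert
vaddr=192: (3,0) in TLB -> HIT
vaddr=205: (3,0) in TLB -> HIT

Answer: MISS HIT HIT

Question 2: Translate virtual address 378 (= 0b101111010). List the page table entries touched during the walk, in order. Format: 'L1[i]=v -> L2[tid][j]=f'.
Answer: L1[5]=0 -> L2[0][3]=5

Derivation:
vaddr = 378 = 0b101111010
Split: l1_idx=5, l2_idx=3, offset=10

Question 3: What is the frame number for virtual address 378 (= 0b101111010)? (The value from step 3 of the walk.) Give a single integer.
vaddr = 378: l1_idx=5, l2_idx=3
L1[5] = 0; L2[0][3] = 5

Answer: 5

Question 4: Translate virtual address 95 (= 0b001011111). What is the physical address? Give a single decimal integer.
Answer: 351

Derivation:
vaddr = 95 = 0b001011111
Split: l1_idx=1, l2_idx=1, offset=15
L1[1] = 1
L2[1][1] = 21
paddr = 21 * 16 + 15 = 351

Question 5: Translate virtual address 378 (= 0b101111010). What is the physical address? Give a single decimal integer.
vaddr = 378 = 0b101111010
Split: l1_idx=5, l2_idx=3, offset=10
L1[5] = 0
L2[0][3] = 5
paddr = 5 * 16 + 10 = 90

Answer: 90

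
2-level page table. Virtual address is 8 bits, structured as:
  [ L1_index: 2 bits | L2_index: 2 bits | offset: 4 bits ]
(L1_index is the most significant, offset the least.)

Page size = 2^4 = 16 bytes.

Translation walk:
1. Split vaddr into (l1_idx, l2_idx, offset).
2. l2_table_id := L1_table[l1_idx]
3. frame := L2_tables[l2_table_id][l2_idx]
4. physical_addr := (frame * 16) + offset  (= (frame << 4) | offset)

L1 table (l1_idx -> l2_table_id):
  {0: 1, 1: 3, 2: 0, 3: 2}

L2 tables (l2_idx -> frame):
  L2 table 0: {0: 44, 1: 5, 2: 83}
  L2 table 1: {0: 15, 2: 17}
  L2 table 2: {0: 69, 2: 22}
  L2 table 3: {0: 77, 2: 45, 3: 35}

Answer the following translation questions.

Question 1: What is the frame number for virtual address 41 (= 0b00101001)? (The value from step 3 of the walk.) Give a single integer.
Answer: 17

Derivation:
vaddr = 41: l1_idx=0, l2_idx=2
L1[0] = 1; L2[1][2] = 17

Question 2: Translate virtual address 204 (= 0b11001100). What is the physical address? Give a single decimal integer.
Answer: 1116

Derivation:
vaddr = 204 = 0b11001100
Split: l1_idx=3, l2_idx=0, offset=12
L1[3] = 2
L2[2][0] = 69
paddr = 69 * 16 + 12 = 1116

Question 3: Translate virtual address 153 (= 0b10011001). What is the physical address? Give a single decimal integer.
Answer: 89

Derivation:
vaddr = 153 = 0b10011001
Split: l1_idx=2, l2_idx=1, offset=9
L1[2] = 0
L2[0][1] = 5
paddr = 5 * 16 + 9 = 89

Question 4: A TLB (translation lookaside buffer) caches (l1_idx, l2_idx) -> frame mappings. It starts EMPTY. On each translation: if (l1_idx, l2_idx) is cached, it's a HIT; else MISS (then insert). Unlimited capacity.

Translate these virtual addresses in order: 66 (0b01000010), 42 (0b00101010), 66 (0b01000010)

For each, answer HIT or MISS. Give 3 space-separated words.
vaddr=66: (1,0) not in TLB -> MISS, insert
vaddr=42: (0,2) not in TLB -> MISS, insert
vaddr=66: (1,0) in TLB -> HIT

Answer: MISS MISS HIT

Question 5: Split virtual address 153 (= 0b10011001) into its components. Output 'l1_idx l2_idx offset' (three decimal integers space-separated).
vaddr = 153 = 0b10011001
  top 2 bits -> l1_idx = 2
  next 2 bits -> l2_idx = 1
  bottom 4 bits -> offset = 9

Answer: 2 1 9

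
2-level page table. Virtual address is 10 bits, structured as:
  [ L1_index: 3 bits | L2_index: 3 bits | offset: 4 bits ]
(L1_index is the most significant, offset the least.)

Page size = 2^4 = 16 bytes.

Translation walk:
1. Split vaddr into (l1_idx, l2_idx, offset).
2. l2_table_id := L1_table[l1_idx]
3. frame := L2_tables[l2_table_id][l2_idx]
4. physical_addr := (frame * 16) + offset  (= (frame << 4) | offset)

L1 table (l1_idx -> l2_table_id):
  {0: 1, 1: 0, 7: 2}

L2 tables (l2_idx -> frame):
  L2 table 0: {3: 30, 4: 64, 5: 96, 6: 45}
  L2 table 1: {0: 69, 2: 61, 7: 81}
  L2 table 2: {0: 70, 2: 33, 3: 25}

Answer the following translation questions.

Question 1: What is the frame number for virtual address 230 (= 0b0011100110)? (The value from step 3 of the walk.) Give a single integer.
vaddr = 230: l1_idx=1, l2_idx=6
L1[1] = 0; L2[0][6] = 45

Answer: 45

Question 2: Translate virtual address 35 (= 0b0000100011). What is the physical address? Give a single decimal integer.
Answer: 979

Derivation:
vaddr = 35 = 0b0000100011
Split: l1_idx=0, l2_idx=2, offset=3
L1[0] = 1
L2[1][2] = 61
paddr = 61 * 16 + 3 = 979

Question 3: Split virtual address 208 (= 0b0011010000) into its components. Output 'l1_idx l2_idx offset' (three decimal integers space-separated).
Answer: 1 5 0

Derivation:
vaddr = 208 = 0b0011010000
  top 3 bits -> l1_idx = 1
  next 3 bits -> l2_idx = 5
  bottom 4 bits -> offset = 0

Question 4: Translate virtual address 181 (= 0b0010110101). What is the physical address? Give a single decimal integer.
Answer: 485

Derivation:
vaddr = 181 = 0b0010110101
Split: l1_idx=1, l2_idx=3, offset=5
L1[1] = 0
L2[0][3] = 30
paddr = 30 * 16 + 5 = 485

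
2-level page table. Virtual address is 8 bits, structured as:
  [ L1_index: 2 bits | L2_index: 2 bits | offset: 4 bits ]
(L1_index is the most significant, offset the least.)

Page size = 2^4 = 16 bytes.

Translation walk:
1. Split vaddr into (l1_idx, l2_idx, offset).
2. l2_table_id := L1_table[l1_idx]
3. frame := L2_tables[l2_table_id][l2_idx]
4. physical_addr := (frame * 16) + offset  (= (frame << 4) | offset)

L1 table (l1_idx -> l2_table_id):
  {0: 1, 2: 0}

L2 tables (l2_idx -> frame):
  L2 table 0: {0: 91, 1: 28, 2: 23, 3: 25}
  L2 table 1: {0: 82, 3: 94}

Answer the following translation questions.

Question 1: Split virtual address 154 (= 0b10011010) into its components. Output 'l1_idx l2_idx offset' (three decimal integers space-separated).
vaddr = 154 = 0b10011010
  top 2 bits -> l1_idx = 2
  next 2 bits -> l2_idx = 1
  bottom 4 bits -> offset = 10

Answer: 2 1 10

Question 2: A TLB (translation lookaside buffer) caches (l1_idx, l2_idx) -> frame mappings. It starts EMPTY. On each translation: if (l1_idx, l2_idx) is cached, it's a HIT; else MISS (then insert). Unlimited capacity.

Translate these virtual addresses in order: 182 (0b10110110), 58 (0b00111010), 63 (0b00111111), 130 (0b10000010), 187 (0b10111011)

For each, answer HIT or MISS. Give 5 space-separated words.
Answer: MISS MISS HIT MISS HIT

Derivation:
vaddr=182: (2,3) not in TLB -> MISS, insert
vaddr=58: (0,3) not in TLB -> MISS, insert
vaddr=63: (0,3) in TLB -> HIT
vaddr=130: (2,0) not in TLB -> MISS, insert
vaddr=187: (2,3) in TLB -> HIT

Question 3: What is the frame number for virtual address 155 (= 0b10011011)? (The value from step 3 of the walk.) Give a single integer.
Answer: 28

Derivation:
vaddr = 155: l1_idx=2, l2_idx=1
L1[2] = 0; L2[0][1] = 28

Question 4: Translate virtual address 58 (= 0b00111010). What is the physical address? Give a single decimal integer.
vaddr = 58 = 0b00111010
Split: l1_idx=0, l2_idx=3, offset=10
L1[0] = 1
L2[1][3] = 94
paddr = 94 * 16 + 10 = 1514

Answer: 1514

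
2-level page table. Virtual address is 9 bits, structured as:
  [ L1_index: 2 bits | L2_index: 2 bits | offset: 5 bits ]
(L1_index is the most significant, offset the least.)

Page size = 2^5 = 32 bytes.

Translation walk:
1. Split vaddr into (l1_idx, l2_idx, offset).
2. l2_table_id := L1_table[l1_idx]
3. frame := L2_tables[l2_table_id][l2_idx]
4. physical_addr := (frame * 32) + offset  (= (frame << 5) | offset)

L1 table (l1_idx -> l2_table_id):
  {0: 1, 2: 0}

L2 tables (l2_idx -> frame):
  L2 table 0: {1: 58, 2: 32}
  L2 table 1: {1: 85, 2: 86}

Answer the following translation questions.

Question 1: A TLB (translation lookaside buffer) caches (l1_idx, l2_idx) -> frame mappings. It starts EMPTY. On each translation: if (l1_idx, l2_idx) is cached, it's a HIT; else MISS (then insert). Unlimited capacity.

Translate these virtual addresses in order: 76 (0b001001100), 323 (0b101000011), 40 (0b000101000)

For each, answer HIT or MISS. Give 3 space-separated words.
vaddr=76: (0,2) not in TLB -> MISS, insert
vaddr=323: (2,2) not in TLB -> MISS, insert
vaddr=40: (0,1) not in TLB -> MISS, insert

Answer: MISS MISS MISS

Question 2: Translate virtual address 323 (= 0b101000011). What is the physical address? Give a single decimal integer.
vaddr = 323 = 0b101000011
Split: l1_idx=2, l2_idx=2, offset=3
L1[2] = 0
L2[0][2] = 32
paddr = 32 * 32 + 3 = 1027

Answer: 1027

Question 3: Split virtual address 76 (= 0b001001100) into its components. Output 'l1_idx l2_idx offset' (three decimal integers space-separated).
Answer: 0 2 12

Derivation:
vaddr = 76 = 0b001001100
  top 2 bits -> l1_idx = 0
  next 2 bits -> l2_idx = 2
  bottom 5 bits -> offset = 12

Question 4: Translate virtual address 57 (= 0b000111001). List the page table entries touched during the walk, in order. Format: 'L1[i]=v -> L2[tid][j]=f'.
vaddr = 57 = 0b000111001
Split: l1_idx=0, l2_idx=1, offset=25

Answer: L1[0]=1 -> L2[1][1]=85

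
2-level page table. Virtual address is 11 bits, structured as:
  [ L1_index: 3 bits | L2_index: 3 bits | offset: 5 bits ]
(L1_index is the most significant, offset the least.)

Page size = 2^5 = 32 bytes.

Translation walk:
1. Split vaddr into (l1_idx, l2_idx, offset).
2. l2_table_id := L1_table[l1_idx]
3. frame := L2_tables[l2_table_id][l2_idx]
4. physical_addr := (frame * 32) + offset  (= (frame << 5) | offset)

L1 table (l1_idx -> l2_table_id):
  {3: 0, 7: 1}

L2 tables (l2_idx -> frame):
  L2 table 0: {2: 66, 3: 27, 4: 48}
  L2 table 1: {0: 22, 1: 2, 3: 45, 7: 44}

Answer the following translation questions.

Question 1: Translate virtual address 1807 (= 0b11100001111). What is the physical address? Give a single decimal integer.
vaddr = 1807 = 0b11100001111
Split: l1_idx=7, l2_idx=0, offset=15
L1[7] = 1
L2[1][0] = 22
paddr = 22 * 32 + 15 = 719

Answer: 719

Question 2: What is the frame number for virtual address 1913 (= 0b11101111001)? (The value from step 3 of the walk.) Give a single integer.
Answer: 45

Derivation:
vaddr = 1913: l1_idx=7, l2_idx=3
L1[7] = 1; L2[1][3] = 45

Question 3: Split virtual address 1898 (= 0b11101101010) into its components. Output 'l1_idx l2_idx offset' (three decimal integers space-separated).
vaddr = 1898 = 0b11101101010
  top 3 bits -> l1_idx = 7
  next 3 bits -> l2_idx = 3
  bottom 5 bits -> offset = 10

Answer: 7 3 10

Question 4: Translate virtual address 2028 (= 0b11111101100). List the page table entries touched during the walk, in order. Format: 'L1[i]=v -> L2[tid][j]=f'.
vaddr = 2028 = 0b11111101100
Split: l1_idx=7, l2_idx=7, offset=12

Answer: L1[7]=1 -> L2[1][7]=44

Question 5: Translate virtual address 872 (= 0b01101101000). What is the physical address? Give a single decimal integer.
Answer: 872

Derivation:
vaddr = 872 = 0b01101101000
Split: l1_idx=3, l2_idx=3, offset=8
L1[3] = 0
L2[0][3] = 27
paddr = 27 * 32 + 8 = 872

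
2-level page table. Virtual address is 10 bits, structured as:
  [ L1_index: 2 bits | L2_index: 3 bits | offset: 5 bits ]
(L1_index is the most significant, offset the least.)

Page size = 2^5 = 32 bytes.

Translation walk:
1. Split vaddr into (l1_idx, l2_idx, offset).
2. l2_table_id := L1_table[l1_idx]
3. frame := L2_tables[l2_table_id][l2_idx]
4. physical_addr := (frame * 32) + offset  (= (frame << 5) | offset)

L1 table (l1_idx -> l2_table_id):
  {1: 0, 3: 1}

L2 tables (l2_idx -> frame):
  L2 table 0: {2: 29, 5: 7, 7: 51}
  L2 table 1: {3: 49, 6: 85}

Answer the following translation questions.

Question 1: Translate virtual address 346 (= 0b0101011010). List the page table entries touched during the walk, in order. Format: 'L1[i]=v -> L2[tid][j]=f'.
Answer: L1[1]=0 -> L2[0][2]=29

Derivation:
vaddr = 346 = 0b0101011010
Split: l1_idx=1, l2_idx=2, offset=26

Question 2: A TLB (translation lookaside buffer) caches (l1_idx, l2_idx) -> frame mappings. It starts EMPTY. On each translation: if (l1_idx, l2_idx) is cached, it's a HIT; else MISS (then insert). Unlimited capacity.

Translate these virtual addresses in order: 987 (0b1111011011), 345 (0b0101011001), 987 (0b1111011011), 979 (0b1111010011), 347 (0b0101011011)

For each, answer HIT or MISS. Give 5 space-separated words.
Answer: MISS MISS HIT HIT HIT

Derivation:
vaddr=987: (3,6) not in TLB -> MISS, insert
vaddr=345: (1,2) not in TLB -> MISS, insert
vaddr=987: (3,6) in TLB -> HIT
vaddr=979: (3,6) in TLB -> HIT
vaddr=347: (1,2) in TLB -> HIT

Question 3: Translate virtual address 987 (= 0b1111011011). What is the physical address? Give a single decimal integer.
Answer: 2747

Derivation:
vaddr = 987 = 0b1111011011
Split: l1_idx=3, l2_idx=6, offset=27
L1[3] = 1
L2[1][6] = 85
paddr = 85 * 32 + 27 = 2747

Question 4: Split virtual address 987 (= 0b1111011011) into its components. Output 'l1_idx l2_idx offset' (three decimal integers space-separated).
vaddr = 987 = 0b1111011011
  top 2 bits -> l1_idx = 3
  next 3 bits -> l2_idx = 6
  bottom 5 bits -> offset = 27

Answer: 3 6 27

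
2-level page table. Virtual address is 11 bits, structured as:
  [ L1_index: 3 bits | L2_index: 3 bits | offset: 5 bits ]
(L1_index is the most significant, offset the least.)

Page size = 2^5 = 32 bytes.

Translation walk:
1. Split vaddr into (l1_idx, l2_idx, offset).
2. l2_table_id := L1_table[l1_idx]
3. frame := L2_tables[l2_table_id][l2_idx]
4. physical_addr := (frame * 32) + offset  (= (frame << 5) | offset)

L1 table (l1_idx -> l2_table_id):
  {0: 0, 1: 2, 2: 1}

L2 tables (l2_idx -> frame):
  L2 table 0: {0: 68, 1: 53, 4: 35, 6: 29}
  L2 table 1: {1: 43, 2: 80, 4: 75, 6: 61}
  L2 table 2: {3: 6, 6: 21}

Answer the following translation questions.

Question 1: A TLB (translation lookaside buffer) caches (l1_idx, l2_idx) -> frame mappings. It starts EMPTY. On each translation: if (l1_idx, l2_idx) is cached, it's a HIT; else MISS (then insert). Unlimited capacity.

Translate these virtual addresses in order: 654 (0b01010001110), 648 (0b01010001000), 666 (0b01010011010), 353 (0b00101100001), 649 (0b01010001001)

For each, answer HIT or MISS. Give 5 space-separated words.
Answer: MISS HIT HIT MISS HIT

Derivation:
vaddr=654: (2,4) not in TLB -> MISS, insert
vaddr=648: (2,4) in TLB -> HIT
vaddr=666: (2,4) in TLB -> HIT
vaddr=353: (1,3) not in TLB -> MISS, insert
vaddr=649: (2,4) in TLB -> HIT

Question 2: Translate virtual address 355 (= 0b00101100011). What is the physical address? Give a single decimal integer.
vaddr = 355 = 0b00101100011
Split: l1_idx=1, l2_idx=3, offset=3
L1[1] = 2
L2[2][3] = 6
paddr = 6 * 32 + 3 = 195

Answer: 195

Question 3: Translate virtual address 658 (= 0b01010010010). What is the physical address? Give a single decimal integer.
vaddr = 658 = 0b01010010010
Split: l1_idx=2, l2_idx=4, offset=18
L1[2] = 1
L2[1][4] = 75
paddr = 75 * 32 + 18 = 2418

Answer: 2418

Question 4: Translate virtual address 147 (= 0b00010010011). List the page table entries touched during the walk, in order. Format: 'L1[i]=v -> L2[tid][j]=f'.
vaddr = 147 = 0b00010010011
Split: l1_idx=0, l2_idx=4, offset=19

Answer: L1[0]=0 -> L2[0][4]=35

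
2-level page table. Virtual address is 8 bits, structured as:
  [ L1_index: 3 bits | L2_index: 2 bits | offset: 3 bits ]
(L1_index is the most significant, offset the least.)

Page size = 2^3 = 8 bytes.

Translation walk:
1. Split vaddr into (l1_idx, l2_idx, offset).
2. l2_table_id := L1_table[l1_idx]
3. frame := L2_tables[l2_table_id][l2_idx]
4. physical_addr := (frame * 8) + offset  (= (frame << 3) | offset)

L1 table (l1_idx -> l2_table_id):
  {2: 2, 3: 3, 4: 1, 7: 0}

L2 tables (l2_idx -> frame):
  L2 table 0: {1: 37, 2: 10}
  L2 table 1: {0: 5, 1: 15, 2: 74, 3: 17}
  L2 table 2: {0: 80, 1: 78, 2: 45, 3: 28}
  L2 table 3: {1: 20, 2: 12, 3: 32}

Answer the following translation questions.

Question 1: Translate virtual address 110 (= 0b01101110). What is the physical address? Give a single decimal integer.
vaddr = 110 = 0b01101110
Split: l1_idx=3, l2_idx=1, offset=6
L1[3] = 3
L2[3][1] = 20
paddr = 20 * 8 + 6 = 166

Answer: 166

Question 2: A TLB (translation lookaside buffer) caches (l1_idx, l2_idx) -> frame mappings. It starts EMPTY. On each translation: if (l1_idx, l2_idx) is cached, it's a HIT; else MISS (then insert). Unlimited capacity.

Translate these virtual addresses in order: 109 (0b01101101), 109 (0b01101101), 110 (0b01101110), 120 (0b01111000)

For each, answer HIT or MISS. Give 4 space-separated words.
vaddr=109: (3,1) not in TLB -> MISS, insert
vaddr=109: (3,1) in TLB -> HIT
vaddr=110: (3,1) in TLB -> HIT
vaddr=120: (3,3) not in TLB -> MISS, insert

Answer: MISS HIT HIT MISS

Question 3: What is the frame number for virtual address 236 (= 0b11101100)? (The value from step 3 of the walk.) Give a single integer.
Answer: 37

Derivation:
vaddr = 236: l1_idx=7, l2_idx=1
L1[7] = 0; L2[0][1] = 37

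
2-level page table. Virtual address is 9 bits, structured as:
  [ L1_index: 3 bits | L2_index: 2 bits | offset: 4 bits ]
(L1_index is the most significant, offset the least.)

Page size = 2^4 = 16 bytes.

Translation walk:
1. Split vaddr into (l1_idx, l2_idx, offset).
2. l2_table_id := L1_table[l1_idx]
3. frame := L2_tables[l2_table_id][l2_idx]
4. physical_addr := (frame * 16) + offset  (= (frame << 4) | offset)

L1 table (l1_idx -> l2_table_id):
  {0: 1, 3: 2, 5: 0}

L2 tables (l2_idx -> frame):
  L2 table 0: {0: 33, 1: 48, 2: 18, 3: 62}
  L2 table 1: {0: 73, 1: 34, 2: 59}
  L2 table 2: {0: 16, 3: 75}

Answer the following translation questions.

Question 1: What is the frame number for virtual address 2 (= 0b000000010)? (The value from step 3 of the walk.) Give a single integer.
vaddr = 2: l1_idx=0, l2_idx=0
L1[0] = 1; L2[1][0] = 73

Answer: 73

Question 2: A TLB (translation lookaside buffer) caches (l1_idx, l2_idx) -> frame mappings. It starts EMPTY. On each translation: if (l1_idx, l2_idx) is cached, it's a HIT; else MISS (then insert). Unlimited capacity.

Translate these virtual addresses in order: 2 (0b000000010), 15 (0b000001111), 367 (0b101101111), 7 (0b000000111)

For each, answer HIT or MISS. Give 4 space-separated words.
Answer: MISS HIT MISS HIT

Derivation:
vaddr=2: (0,0) not in TLB -> MISS, insert
vaddr=15: (0,0) in TLB -> HIT
vaddr=367: (5,2) not in TLB -> MISS, insert
vaddr=7: (0,0) in TLB -> HIT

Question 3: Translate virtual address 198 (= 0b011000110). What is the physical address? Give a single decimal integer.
Answer: 262

Derivation:
vaddr = 198 = 0b011000110
Split: l1_idx=3, l2_idx=0, offset=6
L1[3] = 2
L2[2][0] = 16
paddr = 16 * 16 + 6 = 262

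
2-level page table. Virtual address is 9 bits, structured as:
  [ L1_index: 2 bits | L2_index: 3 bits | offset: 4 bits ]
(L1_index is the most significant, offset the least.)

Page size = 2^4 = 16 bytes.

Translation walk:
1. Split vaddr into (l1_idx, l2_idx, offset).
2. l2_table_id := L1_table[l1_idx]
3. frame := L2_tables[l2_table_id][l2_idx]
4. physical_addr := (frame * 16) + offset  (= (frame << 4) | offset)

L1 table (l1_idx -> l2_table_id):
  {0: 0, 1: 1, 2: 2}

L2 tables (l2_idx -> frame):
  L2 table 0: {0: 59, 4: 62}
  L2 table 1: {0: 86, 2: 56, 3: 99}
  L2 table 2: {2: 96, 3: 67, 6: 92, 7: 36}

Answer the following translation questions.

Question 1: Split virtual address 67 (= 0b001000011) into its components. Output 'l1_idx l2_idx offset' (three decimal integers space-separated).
vaddr = 67 = 0b001000011
  top 2 bits -> l1_idx = 0
  next 3 bits -> l2_idx = 4
  bottom 4 bits -> offset = 3

Answer: 0 4 3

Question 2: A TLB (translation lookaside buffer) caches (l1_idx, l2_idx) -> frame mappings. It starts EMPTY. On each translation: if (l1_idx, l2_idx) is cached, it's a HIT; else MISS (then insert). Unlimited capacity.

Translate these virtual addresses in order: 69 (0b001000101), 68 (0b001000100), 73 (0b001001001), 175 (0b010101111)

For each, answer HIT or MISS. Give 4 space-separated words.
vaddr=69: (0,4) not in TLB -> MISS, insert
vaddr=68: (0,4) in TLB -> HIT
vaddr=73: (0,4) in TLB -> HIT
vaddr=175: (1,2) not in TLB -> MISS, insert

Answer: MISS HIT HIT MISS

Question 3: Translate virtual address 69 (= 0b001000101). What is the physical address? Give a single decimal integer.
vaddr = 69 = 0b001000101
Split: l1_idx=0, l2_idx=4, offset=5
L1[0] = 0
L2[0][4] = 62
paddr = 62 * 16 + 5 = 997

Answer: 997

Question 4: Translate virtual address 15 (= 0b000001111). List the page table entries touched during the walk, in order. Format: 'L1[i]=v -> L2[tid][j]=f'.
Answer: L1[0]=0 -> L2[0][0]=59

Derivation:
vaddr = 15 = 0b000001111
Split: l1_idx=0, l2_idx=0, offset=15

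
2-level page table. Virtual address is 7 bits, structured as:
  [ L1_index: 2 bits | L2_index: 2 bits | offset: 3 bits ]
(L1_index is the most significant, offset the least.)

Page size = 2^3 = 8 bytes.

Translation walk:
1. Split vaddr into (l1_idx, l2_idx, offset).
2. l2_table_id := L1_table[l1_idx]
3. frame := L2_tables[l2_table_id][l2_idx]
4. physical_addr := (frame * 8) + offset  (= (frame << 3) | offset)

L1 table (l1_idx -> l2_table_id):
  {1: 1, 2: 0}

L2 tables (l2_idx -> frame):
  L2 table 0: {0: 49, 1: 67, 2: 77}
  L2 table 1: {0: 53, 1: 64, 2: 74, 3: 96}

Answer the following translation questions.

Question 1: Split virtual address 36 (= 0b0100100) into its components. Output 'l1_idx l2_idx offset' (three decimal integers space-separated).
vaddr = 36 = 0b0100100
  top 2 bits -> l1_idx = 1
  next 2 bits -> l2_idx = 0
  bottom 3 bits -> offset = 4

Answer: 1 0 4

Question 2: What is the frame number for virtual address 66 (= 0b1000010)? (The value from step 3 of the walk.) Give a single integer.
vaddr = 66: l1_idx=2, l2_idx=0
L1[2] = 0; L2[0][0] = 49

Answer: 49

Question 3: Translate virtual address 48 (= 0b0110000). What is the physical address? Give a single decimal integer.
vaddr = 48 = 0b0110000
Split: l1_idx=1, l2_idx=2, offset=0
L1[1] = 1
L2[1][2] = 74
paddr = 74 * 8 + 0 = 592

Answer: 592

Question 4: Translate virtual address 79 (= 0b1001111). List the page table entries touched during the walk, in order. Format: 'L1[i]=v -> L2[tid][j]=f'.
vaddr = 79 = 0b1001111
Split: l1_idx=2, l2_idx=1, offset=7

Answer: L1[2]=0 -> L2[0][1]=67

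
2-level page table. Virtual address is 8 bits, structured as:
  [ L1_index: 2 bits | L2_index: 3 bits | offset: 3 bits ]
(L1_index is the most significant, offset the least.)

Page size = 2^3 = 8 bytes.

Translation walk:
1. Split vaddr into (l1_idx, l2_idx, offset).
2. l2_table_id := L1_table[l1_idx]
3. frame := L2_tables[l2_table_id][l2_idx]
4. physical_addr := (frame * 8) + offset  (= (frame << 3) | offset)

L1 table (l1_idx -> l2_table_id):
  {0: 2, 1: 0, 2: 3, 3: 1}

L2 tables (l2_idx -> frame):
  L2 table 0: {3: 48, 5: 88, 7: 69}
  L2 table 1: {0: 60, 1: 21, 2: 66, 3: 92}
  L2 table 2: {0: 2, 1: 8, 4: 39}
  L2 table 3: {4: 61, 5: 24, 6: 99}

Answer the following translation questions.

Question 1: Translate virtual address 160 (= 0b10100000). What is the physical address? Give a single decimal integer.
Answer: 488

Derivation:
vaddr = 160 = 0b10100000
Split: l1_idx=2, l2_idx=4, offset=0
L1[2] = 3
L2[3][4] = 61
paddr = 61 * 8 + 0 = 488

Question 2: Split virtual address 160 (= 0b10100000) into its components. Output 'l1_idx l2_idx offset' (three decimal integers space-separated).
vaddr = 160 = 0b10100000
  top 2 bits -> l1_idx = 2
  next 3 bits -> l2_idx = 4
  bottom 3 bits -> offset = 0

Answer: 2 4 0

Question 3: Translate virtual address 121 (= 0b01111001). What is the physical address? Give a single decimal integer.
vaddr = 121 = 0b01111001
Split: l1_idx=1, l2_idx=7, offset=1
L1[1] = 0
L2[0][7] = 69
paddr = 69 * 8 + 1 = 553

Answer: 553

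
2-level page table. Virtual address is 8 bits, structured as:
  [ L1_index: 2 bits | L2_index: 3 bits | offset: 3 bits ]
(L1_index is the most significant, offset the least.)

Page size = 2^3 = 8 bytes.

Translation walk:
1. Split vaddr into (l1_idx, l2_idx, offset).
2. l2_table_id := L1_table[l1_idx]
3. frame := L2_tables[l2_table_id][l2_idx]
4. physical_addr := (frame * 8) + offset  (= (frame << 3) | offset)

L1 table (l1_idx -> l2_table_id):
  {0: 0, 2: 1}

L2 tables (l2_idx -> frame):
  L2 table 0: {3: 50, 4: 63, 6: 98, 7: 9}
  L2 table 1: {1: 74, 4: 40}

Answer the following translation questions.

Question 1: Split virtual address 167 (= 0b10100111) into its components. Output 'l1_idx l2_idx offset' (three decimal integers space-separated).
vaddr = 167 = 0b10100111
  top 2 bits -> l1_idx = 2
  next 3 bits -> l2_idx = 4
  bottom 3 bits -> offset = 7

Answer: 2 4 7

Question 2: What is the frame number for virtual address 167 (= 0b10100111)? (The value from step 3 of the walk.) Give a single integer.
vaddr = 167: l1_idx=2, l2_idx=4
L1[2] = 1; L2[1][4] = 40

Answer: 40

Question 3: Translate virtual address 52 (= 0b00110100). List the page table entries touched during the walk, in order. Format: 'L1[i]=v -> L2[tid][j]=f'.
vaddr = 52 = 0b00110100
Split: l1_idx=0, l2_idx=6, offset=4

Answer: L1[0]=0 -> L2[0][6]=98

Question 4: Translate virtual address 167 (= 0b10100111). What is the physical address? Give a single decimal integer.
Answer: 327

Derivation:
vaddr = 167 = 0b10100111
Split: l1_idx=2, l2_idx=4, offset=7
L1[2] = 1
L2[1][4] = 40
paddr = 40 * 8 + 7 = 327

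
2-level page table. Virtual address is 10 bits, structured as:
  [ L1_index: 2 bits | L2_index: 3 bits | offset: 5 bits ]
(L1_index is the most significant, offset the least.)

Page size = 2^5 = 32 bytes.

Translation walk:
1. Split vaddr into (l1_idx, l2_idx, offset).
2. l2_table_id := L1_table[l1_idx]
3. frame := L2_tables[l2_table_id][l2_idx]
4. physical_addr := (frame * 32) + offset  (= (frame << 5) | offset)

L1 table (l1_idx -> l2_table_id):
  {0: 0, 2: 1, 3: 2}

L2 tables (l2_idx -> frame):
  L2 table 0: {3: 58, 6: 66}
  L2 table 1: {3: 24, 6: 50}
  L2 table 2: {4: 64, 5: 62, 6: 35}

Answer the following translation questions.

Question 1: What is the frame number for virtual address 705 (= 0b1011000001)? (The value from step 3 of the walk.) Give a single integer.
vaddr = 705: l1_idx=2, l2_idx=6
L1[2] = 1; L2[1][6] = 50

Answer: 50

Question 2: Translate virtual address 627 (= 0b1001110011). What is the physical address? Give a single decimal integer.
vaddr = 627 = 0b1001110011
Split: l1_idx=2, l2_idx=3, offset=19
L1[2] = 1
L2[1][3] = 24
paddr = 24 * 32 + 19 = 787

Answer: 787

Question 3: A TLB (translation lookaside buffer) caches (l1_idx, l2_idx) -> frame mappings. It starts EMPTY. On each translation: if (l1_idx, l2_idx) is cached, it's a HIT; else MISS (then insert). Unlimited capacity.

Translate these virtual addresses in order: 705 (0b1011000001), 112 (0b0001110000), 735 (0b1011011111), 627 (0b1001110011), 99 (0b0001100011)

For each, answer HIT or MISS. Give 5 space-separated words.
vaddr=705: (2,6) not in TLB -> MISS, insert
vaddr=112: (0,3) not in TLB -> MISS, insert
vaddr=735: (2,6) in TLB -> HIT
vaddr=627: (2,3) not in TLB -> MISS, insert
vaddr=99: (0,3) in TLB -> HIT

Answer: MISS MISS HIT MISS HIT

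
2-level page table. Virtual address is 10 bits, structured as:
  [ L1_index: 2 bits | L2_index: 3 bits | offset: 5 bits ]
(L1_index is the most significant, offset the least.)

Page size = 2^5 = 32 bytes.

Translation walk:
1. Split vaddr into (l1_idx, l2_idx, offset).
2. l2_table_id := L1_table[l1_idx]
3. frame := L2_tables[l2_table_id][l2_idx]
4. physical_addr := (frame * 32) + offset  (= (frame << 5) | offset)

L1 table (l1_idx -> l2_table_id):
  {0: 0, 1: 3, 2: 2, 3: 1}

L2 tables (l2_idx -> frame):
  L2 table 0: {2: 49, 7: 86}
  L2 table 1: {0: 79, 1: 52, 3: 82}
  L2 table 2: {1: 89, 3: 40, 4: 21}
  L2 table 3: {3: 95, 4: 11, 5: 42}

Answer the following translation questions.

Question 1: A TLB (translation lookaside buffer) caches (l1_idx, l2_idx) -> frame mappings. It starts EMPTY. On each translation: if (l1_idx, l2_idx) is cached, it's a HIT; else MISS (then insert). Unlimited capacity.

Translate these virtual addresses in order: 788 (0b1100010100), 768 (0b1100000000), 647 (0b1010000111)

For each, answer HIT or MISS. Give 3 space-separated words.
Answer: MISS HIT MISS

Derivation:
vaddr=788: (3,0) not in TLB -> MISS, insert
vaddr=768: (3,0) in TLB -> HIT
vaddr=647: (2,4) not in TLB -> MISS, insert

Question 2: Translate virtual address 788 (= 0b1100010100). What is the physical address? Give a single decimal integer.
Answer: 2548

Derivation:
vaddr = 788 = 0b1100010100
Split: l1_idx=3, l2_idx=0, offset=20
L1[3] = 1
L2[1][0] = 79
paddr = 79 * 32 + 20 = 2548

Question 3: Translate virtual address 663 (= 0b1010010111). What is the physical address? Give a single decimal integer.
vaddr = 663 = 0b1010010111
Split: l1_idx=2, l2_idx=4, offset=23
L1[2] = 2
L2[2][4] = 21
paddr = 21 * 32 + 23 = 695

Answer: 695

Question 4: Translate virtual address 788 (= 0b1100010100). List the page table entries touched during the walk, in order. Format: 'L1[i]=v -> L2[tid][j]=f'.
Answer: L1[3]=1 -> L2[1][0]=79

Derivation:
vaddr = 788 = 0b1100010100
Split: l1_idx=3, l2_idx=0, offset=20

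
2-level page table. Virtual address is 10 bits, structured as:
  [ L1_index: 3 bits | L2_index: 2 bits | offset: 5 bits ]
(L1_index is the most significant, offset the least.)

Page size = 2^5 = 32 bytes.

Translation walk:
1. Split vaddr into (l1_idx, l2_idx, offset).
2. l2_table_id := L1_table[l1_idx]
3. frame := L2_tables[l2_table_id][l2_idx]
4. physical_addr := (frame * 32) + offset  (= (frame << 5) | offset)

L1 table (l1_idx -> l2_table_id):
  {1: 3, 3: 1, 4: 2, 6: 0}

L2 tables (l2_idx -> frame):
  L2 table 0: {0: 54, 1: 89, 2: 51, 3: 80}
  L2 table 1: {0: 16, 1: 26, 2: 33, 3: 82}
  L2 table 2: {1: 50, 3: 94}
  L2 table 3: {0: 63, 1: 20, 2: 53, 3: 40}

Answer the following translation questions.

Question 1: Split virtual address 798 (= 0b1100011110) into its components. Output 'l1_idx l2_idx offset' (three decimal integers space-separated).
Answer: 6 0 30

Derivation:
vaddr = 798 = 0b1100011110
  top 3 bits -> l1_idx = 6
  next 2 bits -> l2_idx = 0
  bottom 5 bits -> offset = 30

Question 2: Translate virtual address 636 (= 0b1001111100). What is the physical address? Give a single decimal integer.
Answer: 3036

Derivation:
vaddr = 636 = 0b1001111100
Split: l1_idx=4, l2_idx=3, offset=28
L1[4] = 2
L2[2][3] = 94
paddr = 94 * 32 + 28 = 3036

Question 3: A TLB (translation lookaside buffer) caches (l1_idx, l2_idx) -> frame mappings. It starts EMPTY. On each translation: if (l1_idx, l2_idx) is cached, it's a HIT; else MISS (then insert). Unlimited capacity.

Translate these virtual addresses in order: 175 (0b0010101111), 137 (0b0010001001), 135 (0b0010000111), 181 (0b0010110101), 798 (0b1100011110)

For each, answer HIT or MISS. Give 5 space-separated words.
Answer: MISS MISS HIT HIT MISS

Derivation:
vaddr=175: (1,1) not in TLB -> MISS, insert
vaddr=137: (1,0) not in TLB -> MISS, insert
vaddr=135: (1,0) in TLB -> HIT
vaddr=181: (1,1) in TLB -> HIT
vaddr=798: (6,0) not in TLB -> MISS, insert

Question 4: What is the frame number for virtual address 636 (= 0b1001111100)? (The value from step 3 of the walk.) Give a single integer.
vaddr = 636: l1_idx=4, l2_idx=3
L1[4] = 2; L2[2][3] = 94

Answer: 94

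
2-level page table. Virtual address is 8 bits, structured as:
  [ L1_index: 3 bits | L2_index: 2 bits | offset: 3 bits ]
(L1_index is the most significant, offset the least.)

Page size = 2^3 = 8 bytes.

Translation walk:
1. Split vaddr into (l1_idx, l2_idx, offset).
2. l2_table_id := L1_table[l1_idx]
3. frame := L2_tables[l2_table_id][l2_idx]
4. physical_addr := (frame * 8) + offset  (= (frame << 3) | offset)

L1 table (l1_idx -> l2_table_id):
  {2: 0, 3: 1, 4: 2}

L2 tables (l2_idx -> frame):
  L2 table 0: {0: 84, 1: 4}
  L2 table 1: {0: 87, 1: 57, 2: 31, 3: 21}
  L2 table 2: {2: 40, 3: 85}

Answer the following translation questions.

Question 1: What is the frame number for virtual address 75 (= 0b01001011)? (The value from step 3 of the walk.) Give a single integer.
Answer: 4

Derivation:
vaddr = 75: l1_idx=2, l2_idx=1
L1[2] = 0; L2[0][1] = 4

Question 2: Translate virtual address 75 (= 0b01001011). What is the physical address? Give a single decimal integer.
Answer: 35

Derivation:
vaddr = 75 = 0b01001011
Split: l1_idx=2, l2_idx=1, offset=3
L1[2] = 0
L2[0][1] = 4
paddr = 4 * 8 + 3 = 35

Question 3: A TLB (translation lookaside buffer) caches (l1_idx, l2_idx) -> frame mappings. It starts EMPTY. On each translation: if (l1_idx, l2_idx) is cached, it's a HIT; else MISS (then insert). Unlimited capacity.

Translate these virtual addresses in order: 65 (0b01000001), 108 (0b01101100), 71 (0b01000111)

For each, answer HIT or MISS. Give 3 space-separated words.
Answer: MISS MISS HIT

Derivation:
vaddr=65: (2,0) not in TLB -> MISS, insert
vaddr=108: (3,1) not in TLB -> MISS, insert
vaddr=71: (2,0) in TLB -> HIT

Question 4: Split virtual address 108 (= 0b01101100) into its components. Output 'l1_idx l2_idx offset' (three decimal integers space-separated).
vaddr = 108 = 0b01101100
  top 3 bits -> l1_idx = 3
  next 2 bits -> l2_idx = 1
  bottom 3 bits -> offset = 4

Answer: 3 1 4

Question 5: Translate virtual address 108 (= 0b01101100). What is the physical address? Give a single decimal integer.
Answer: 460

Derivation:
vaddr = 108 = 0b01101100
Split: l1_idx=3, l2_idx=1, offset=4
L1[3] = 1
L2[1][1] = 57
paddr = 57 * 8 + 4 = 460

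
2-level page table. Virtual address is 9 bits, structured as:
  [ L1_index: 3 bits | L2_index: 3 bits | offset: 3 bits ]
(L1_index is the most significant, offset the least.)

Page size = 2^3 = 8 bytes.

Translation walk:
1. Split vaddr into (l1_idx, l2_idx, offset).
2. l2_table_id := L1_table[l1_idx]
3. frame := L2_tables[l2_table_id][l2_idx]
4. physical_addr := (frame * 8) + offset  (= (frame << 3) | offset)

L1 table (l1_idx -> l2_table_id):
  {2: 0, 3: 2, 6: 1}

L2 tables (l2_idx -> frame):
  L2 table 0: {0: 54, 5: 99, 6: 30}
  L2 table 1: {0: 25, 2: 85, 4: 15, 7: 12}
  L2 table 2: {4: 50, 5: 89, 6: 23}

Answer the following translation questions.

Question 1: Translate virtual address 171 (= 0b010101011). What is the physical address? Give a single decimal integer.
vaddr = 171 = 0b010101011
Split: l1_idx=2, l2_idx=5, offset=3
L1[2] = 0
L2[0][5] = 99
paddr = 99 * 8 + 3 = 795

Answer: 795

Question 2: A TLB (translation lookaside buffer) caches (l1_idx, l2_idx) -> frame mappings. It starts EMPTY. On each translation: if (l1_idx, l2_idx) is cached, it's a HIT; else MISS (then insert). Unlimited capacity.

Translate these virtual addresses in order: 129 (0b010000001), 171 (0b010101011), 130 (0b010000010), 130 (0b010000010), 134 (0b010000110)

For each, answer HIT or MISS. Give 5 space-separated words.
vaddr=129: (2,0) not in TLB -> MISS, insert
vaddr=171: (2,5) not in TLB -> MISS, insert
vaddr=130: (2,0) in TLB -> HIT
vaddr=130: (2,0) in TLB -> HIT
vaddr=134: (2,0) in TLB -> HIT

Answer: MISS MISS HIT HIT HIT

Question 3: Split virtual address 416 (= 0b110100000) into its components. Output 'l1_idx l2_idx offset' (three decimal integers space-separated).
vaddr = 416 = 0b110100000
  top 3 bits -> l1_idx = 6
  next 3 bits -> l2_idx = 4
  bottom 3 bits -> offset = 0

Answer: 6 4 0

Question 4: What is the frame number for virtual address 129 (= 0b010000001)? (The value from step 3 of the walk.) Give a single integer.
vaddr = 129: l1_idx=2, l2_idx=0
L1[2] = 0; L2[0][0] = 54

Answer: 54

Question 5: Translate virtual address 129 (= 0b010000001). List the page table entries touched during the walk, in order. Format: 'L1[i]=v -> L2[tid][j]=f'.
vaddr = 129 = 0b010000001
Split: l1_idx=2, l2_idx=0, offset=1

Answer: L1[2]=0 -> L2[0][0]=54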